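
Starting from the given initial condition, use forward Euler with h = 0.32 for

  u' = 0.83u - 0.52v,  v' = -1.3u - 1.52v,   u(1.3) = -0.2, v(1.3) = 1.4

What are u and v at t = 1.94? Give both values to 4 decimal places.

-0.7487, 0.6142

Euler on (u,v): u_{n+1} = u_n + h·u', v_{n+1} = v_n + h·v'.
1.300000: (-0.200000, 1.400000); f=(-0.894000, -1.868000) → (-0.486080, 0.802240)
1.620000: (-0.486080, 0.802240); f=(-0.820611, -0.587501) → (-0.748676, 0.614240)
(u(1.94), v(1.94)) ≈ (-0.7487, 0.6142)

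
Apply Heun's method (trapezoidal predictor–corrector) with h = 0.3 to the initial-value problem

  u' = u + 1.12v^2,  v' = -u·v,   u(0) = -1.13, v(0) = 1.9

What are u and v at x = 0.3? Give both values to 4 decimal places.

0.3559, 2.3198

Heun on (u,v): k1 = f(x_n, state_n); k2 = f(x_n + h, state_n + h·k1); state_{n+1} = state_n + (h/2)·(k1 + k2).
0.000000: (-1.130000, 1.900000)
  k1 = (2.913200, 2.147000)
  predictor → (-0.256040, 2.544100)
  k2 = (6.993098, 0.651391)
  → (0.355945, 2.319759)
(u(0.3), v(0.3)) ≈ (0.3559, 2.3198)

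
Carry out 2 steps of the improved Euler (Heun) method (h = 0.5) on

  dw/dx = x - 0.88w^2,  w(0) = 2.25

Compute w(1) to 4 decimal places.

1.1414

Heun: k1 = f(x_n, w_n); k2 = f(x_n + h, w_n + h·k1); w_{n+1} = w_n + (h/2)·(k1 + k2).
x=0.000000, w=2.250000:
  k1 = f(0.000000, 2.250000) = -4.455000
  k2 = f(0.500000, 0.022500) = 0.499555
  w ← 2.250000 + (0.5/2)·(-4.455000 + 0.499555) = 1.261139
x=0.500000, w=1.261139:
  k1 = f(0.500000, 1.261139) = -0.899614
  k2 = f(1.000000, 0.811332) = 0.420732
  w ← 1.261139 + (0.5/2)·(-0.899614 + 0.420732) = 1.141418
w(1) ≈ 1.1414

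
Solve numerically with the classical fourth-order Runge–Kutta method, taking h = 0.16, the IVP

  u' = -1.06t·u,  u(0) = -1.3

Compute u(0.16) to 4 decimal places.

-1.2825

RK4: k1 = f(t_n, u_n); k2 = f(t_n + h/2, u_n + (h/2)·k1); k3 = f(t_n + h/2, u_n + (h/2)·k2); k4 = f(t_n + h, u_n + h·k3); u_{n+1} = u_n + (h/6)·(k1 + 2k2 + 2k3 + k4).
t=0.000000, u=-1.300000:
  k1 = f(0.000000, -1.300000) = 0.000000
  k2 = f(0.080000, -1.300000) = 0.110240
  k3 = f(0.080000, -1.291181) = 0.109492
  k4 = f(0.160000, -1.282481) = 0.217509
  u ← -1.300000 + (0.16/6)·(k1 + 2k2 + 2k3 + k4) = -1.282481
u(0.16) ≈ -1.2825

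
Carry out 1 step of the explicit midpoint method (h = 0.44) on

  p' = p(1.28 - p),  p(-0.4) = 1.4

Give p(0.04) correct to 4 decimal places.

1.3502

Midpoint: k1 = f(t_n, p_n); k2 = f(t_n + h/2, p_n + (h/2)·k1); p_{n+1} = p_n + h·k2.
t=-0.400000, p=1.400000:
  k1 = f(-0.400000, 1.400000) = -0.168000
  k2 = f(-0.180000, 1.363040) = -0.113187
  p ← 1.400000 + 0.44·(-0.113187) = 1.350198
p(0.04) ≈ 1.3502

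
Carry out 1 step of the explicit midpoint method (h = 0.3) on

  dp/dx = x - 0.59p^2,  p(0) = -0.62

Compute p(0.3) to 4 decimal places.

-0.6507

Midpoint: k1 = f(x_n, p_n); k2 = f(x_n + h/2, p_n + (h/2)·k1); p_{n+1} = p_n + h·k2.
x=0.000000, p=-0.620000:
  k1 = f(0.000000, -0.620000) = -0.226796
  k2 = f(0.150000, -0.654019) = -0.102367
  p ← -0.620000 + 0.3·(-0.102367) = -0.650710
p(0.3) ≈ -0.6507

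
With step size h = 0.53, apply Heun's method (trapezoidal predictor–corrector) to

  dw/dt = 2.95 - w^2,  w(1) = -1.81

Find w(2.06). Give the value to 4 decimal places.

-4.3035

Heun: k1 = f(t_n, w_n); k2 = f(t_n + h, w_n + h·k1); w_{n+1} = w_n + (h/2)·(k1 + k2).
t=1.000000, w=-1.810000:
  k1 = f(1.000000, -1.810000) = -0.326100
  k2 = f(1.530000, -1.982833) = -0.981627
  w ← -1.810000 + (0.53/2)·(-0.326100 + (-0.981627)) = -2.156548
t=1.530000, w=-2.156548:
  k1 = f(1.530000, -2.156548) = -1.700697
  k2 = f(2.060000, -3.057917) = -6.400858
  w ← -2.156548 + (0.53/2)·(-1.700697 + (-6.400858)) = -4.303460
w(2.06) ≈ -4.3035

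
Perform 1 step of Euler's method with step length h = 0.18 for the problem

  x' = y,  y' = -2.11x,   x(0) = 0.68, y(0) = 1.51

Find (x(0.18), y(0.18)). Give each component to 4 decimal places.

0.9518, 1.2517

Euler on (x,y): x_{n+1} = x_n + h·x', y_{n+1} = y_n + h·y'.
0.000000: (0.680000, 1.510000); f=(1.510000, -1.434800) → (0.951800, 1.251736)
(x(0.18), y(0.18)) ≈ (0.9518, 1.2517)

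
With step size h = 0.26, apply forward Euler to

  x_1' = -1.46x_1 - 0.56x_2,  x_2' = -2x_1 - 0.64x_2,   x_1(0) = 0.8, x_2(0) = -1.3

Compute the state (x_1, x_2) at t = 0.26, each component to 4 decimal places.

0.6856, -1.4997

Euler on (x_1,x_2): x_1_{n+1} = x_1_n + h·x_1', x_2_{n+1} = x_2_n + h·x_2'.
0.000000: (0.800000, -1.300000); f=(-0.440000, -0.768000) → (0.685600, -1.499680)
(x_1(0.26), x_2(0.26)) ≈ (0.6856, -1.4997)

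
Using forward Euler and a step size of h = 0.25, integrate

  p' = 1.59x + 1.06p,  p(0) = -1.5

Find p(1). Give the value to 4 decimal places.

Euler: p_{n+1} = p_n + h·f(x_n, p_n).
x=0.000000, p=-1.500000: f=-1.590000 → p ← -1.500000 + 0.25·(-1.590000) = -1.897500
x=0.250000, p=-1.897500: f=-1.613850 → p ← -1.897500 + 0.25·(-1.613850) = -2.300962
x=0.500000, p=-2.300962: f=-1.644020 → p ← -2.300962 + 0.25·(-1.644020) = -2.711968
x=0.750000, p=-2.711968: f=-1.682186 → p ← -2.711968 + 0.25·(-1.682186) = -3.132514
p(1) ≈ -3.1325

-3.1325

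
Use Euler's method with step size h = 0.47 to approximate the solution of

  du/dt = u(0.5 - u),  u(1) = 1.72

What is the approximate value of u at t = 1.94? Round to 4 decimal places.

0.6531

Euler: u_{n+1} = u_n + h·f(t_n, u_n).
t=1.000000, u=1.720000: f=-2.098400 → u ← 1.720000 + 0.47·(-2.098400) = 0.733752
t=1.470000, u=0.733752: f=-0.171516 → u ← 0.733752 + 0.47·(-0.171516) = 0.653139
u(1.94) ≈ 0.6531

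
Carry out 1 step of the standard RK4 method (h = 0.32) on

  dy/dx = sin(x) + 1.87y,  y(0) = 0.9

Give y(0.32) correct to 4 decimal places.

1.6991

RK4: k1 = f(x_n, y_n); k2 = f(x_n + h/2, y_n + (h/2)·k1); k3 = f(x_n + h/2, y_n + (h/2)·k2); k4 = f(x_n + h, y_n + h·k3); y_{n+1} = y_n + (h/6)·(k1 + 2k2 + 2k3 + k4).
x=0.000000, y=0.900000:
  k1 = f(0.000000, 0.900000) = 1.683000
  k2 = f(0.160000, 1.169280) = 2.345872
  k3 = f(0.160000, 1.275339) = 2.544203
  k4 = f(0.320000, 1.714145) = 3.520018
  y ← 0.900000 + (0.32/6)·(k1 + 2k2 + 2k3 + k4) = 1.699102
y(0.32) ≈ 1.6991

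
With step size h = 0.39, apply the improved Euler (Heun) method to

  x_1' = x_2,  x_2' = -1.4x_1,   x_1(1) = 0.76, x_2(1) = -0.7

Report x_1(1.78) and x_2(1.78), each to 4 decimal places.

Heun on (x_1,x_2): k1 = f(s_n, state_n); k2 = f(s_n + h, state_n + h·k1); state_{n+1} = state_n + (h/2)·(k1 + k2).
1.000000: (0.760000, -0.700000)
  k1 = (-0.700000, -1.064000)
  predictor → (0.487000, -1.114960)
  k2 = (-1.114960, -0.681800)
  → (0.406083, -1.040431)
1.390000: (0.406083, -1.040431)
  k1 = (-1.040431, -0.568516)
  predictor → (0.000315, -1.262152)
  k2 = (-1.262152, -0.000441)
  → (-0.042921, -1.151378)
(x_1(1.78), x_2(1.78)) ≈ (-0.0429, -1.1514)

-0.0429, -1.1514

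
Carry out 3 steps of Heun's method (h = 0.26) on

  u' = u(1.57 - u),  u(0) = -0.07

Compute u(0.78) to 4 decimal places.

Heun: k1 = f(s_n, u_n); k2 = f(s_n + h, u_n + h·k1); u_{n+1} = u_n + (h/2)·(k1 + k2).
s=0.000000, u=-0.070000:
  k1 = f(0.000000, -0.070000) = -0.114800
  k2 = f(0.260000, -0.099848) = -0.166731
  u ← -0.070000 + (0.26/2)·(-0.114800 + (-0.166731)) = -0.106599
s=0.260000, u=-0.106599:
  k1 = f(0.260000, -0.106599) = -0.178724
  k2 = f(0.520000, -0.153067) = -0.263745
  u ← -0.106599 + (0.26/2)·(-0.178724 + (-0.263745)) = -0.164120
s=0.520000, u=-0.164120:
  k1 = f(0.520000, -0.164120) = -0.284604
  k2 = f(0.780000, -0.238117) = -0.430543
  u ← -0.164120 + (0.26/2)·(-0.284604 + (-0.430543)) = -0.257089
u(0.78) ≈ -0.2571

-0.2571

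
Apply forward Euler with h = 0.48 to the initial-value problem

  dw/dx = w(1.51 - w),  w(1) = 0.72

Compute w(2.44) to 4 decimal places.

1.4004

Euler: w_{n+1} = w_n + h·f(x_n, w_n).
x=1.000000, w=0.720000: f=0.568800 → w ← 0.720000 + 0.48·0.568800 = 0.993024
x=1.480000, w=0.993024: f=0.513370 → w ← 0.993024 + 0.48·0.513370 = 1.239441
x=1.960000, w=1.239441: f=0.335342 → w ← 1.239441 + 0.48·0.335342 = 1.400405
w(2.44) ≈ 1.4004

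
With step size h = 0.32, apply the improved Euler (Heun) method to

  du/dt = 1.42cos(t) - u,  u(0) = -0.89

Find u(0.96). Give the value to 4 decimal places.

Heun: k1 = f(t_n, u_n); k2 = f(t_n + h, u_n + h·k1); u_{n+1} = u_n + (h/2)·(k1 + k2).
t=0.000000, u=-0.890000:
  k1 = f(0.000000, -0.890000) = 2.310000
  k2 = f(0.320000, -0.150800) = 1.498714
  u ← -0.890000 + (0.32/2)·(2.310000 + 1.498714) = -0.280606
t=0.320000, u=-0.280606:
  k1 = f(0.320000, -0.280606) = 1.628520
  k2 = f(0.640000, 0.240521) = 0.898455
  u ← -0.280606 + (0.32/2)·(1.628520 + 0.898455) = 0.123710
t=0.640000, u=0.123710:
  k1 = f(0.640000, 0.123710) = 1.015266
  k2 = f(0.960000, 0.448595) = 0.365803
  u ← 0.123710 + (0.32/2)·(1.015266 + 0.365803) = 0.344681
u(0.96) ≈ 0.3447

0.3447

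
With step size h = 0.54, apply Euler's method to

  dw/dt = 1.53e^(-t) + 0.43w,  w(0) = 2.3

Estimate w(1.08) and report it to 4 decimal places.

Euler: w_{n+1} = w_n + h·f(t_n, w_n).
t=0.000000, w=2.300000: f=2.519000 → w ← 2.300000 + 0.54·2.519000 = 3.660260
t=0.540000, w=3.660260: f=2.465517 → w ← 3.660260 + 0.54·2.465517 = 4.991639
w(1.08) ≈ 4.9916

4.9916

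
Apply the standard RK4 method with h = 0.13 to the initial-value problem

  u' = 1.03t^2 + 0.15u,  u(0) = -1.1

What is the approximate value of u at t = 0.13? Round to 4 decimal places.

RK4: k1 = f(t_n, u_n); k2 = f(t_n + h/2, u_n + (h/2)·k1); k3 = f(t_n + h/2, u_n + (h/2)·k2); k4 = f(t_n + h, u_n + h·k3); u_{n+1} = u_n + (h/6)·(k1 + 2k2 + 2k3 + k4).
t=0.000000, u=-1.100000:
  k1 = f(0.000000, -1.100000) = -0.165000
  k2 = f(0.065000, -1.110725) = -0.162257
  k3 = f(0.065000, -1.110547) = -0.162230
  k4 = f(0.130000, -1.121090) = -0.150756
  u ← -1.100000 + (0.13/6)·(k1 + 2k2 + 2k3 + k4) = -1.120903
u(0.13) ≈ -1.1209

-1.1209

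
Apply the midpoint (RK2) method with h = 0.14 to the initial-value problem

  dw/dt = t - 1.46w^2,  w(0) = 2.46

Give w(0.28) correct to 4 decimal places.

Midpoint: k1 = f(t_n, w_n); k2 = f(t_n + h/2, w_n + (h/2)·k1); w_{n+1} = w_n + h·k2.
t=0.000000, w=2.460000:
  k1 = f(0.000000, 2.460000) = -8.835336
  k2 = f(0.070000, 1.841526) = -4.881181
  w ← 2.460000 + 0.14·(-4.881181) = 1.776635
t=0.140000, w=1.776635:
  k1 = f(0.140000, 1.776635) = -4.468389
  k2 = f(0.210000, 1.463847) = -2.918560
  w ← 1.776635 + 0.14·(-2.918560) = 1.368036
w(0.28) ≈ 1.3680

1.3680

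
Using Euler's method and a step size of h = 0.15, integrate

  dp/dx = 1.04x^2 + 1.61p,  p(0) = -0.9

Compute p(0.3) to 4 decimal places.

-1.3837

Euler: p_{n+1} = p_n + h·f(x_n, p_n).
x=0.000000, p=-0.900000: f=-1.449000 → p ← -0.900000 + 0.15·(-1.449000) = -1.117350
x=0.150000, p=-1.117350: f=-1.775534 → p ← -1.117350 + 0.15·(-1.775534) = -1.383680
p(0.3) ≈ -1.3837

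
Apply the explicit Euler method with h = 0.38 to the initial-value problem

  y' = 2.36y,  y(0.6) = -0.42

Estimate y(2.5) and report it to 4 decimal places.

Euler: y_{n+1} = y_n + h·f(t_n, y_n).
t=0.600000, y=-0.420000: f=-0.991200 → y ← -0.420000 + 0.38·(-0.991200) = -0.796656
t=0.980000, y=-0.796656: f=-1.880108 → y ← -0.796656 + 0.38·(-1.880108) = -1.511097
t=1.360000, y=-1.511097: f=-3.566189 → y ← -1.511097 + 0.38·(-3.566189) = -2.866249
t=1.740000, y=-2.866249: f=-6.764348 → y ← -2.866249 + 0.38·(-6.764348) = -5.436701
t=2.120000, y=-5.436701: f=-12.830615 → y ← -5.436701 + 0.38·(-12.830615) = -10.312335
y(2.5) ≈ -10.3123

-10.3123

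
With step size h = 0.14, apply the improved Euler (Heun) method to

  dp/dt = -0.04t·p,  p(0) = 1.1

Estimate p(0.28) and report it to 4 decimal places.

Heun: k1 = f(t_n, p_n); k2 = f(t_n + h, p_n + h·k1); p_{n+1} = p_n + (h/2)·(k1 + k2).
t=0.000000, p=1.100000:
  k1 = f(0.000000, 1.100000) = 0.000000
  k2 = f(0.140000, 1.100000) = -0.006160
  p ← 1.100000 + (0.14/2)·(0.000000 + (-0.006160)) = 1.099569
t=0.140000, p=1.099569:
  k1 = f(0.140000, 1.099569) = -0.006158
  k2 = f(0.280000, 1.098707) = -0.012306
  p ← 1.099569 + (0.14/2)·(-0.006158 + (-0.012306)) = 1.098276
p(0.28) ≈ 1.0983

1.0983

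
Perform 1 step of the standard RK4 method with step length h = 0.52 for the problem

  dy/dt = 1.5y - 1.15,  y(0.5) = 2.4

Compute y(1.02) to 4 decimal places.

RK4: k1 = f(t_n, y_n); k2 = f(t_n + h/2, y_n + (h/2)·k1); k3 = f(t_n + h/2, y_n + (h/2)·k2); k4 = f(t_n + h, y_n + h·k3); y_{n+1} = y_n + (h/6)·(k1 + 2k2 + 2k3 + k4).
t=0.500000, y=2.400000:
  k1 = f(0.500000, 2.400000) = 2.450000
  k2 = f(0.760000, 3.037000) = 3.405500
  k3 = f(0.760000, 3.285430) = 3.778145
  k4 = f(1.020000, 4.364635) = 5.396953
  y ← 2.400000 + (0.52/6)·(k1 + 2k2 + 2k3 + k4) = 4.325234
y(1.02) ≈ 4.3252

4.3252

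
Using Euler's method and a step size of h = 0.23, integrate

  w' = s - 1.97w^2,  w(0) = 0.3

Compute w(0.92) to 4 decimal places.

0.4542

Euler: w_{n+1} = w_n + h·f(s_n, w_n).
s=0.000000, w=0.300000: f=-0.177300 → w ← 0.300000 + 0.23·(-0.177300) = 0.259221
s=0.230000, w=0.259221: f=0.097625 → w ← 0.259221 + 0.23·0.097625 = 0.281675
s=0.460000, w=0.281675: f=0.303699 → w ← 0.281675 + 0.23·0.303699 = 0.351525
s=0.690000, w=0.351525: f=0.446567 → w ← 0.351525 + 0.23·0.446567 = 0.454236
w(0.92) ≈ 0.4542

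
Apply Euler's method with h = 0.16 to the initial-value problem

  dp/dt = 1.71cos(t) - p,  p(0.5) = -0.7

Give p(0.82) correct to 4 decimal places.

-0.0761

Euler: p_{n+1} = p_n + h·f(t_n, p_n).
t=0.500000, p=-0.700000: f=2.200666 → p ← -0.700000 + 0.16·2.200666 = -0.347893
t=0.660000, p=-0.347893: f=1.698780 → p ← -0.347893 + 0.16·1.698780 = -0.076089
p(0.82) ≈ -0.0761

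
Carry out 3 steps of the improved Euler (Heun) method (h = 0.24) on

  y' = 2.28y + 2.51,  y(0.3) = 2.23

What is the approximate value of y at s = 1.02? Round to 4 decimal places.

Heun: k1 = f(s_n, y_n); k2 = f(s_n + h, y_n + h·k1); y_{n+1} = y_n + (h/2)·(k1 + k2).
s=0.300000, y=2.230000:
  k1 = f(0.300000, 2.230000) = 7.594400
  k2 = f(0.540000, 4.052656) = 11.750056
  y ← 2.230000 + (0.24/2)·(7.594400 + 11.750056) = 4.551335
s=0.540000, y=4.551335:
  k1 = f(0.540000, 4.551335) = 12.887043
  k2 = f(0.780000, 7.644225) = 19.938833
  y ← 4.551335 + (0.24/2)·(12.887043 + 19.938833) = 8.490440
s=0.780000, y=8.490440:
  k1 = f(0.780000, 8.490440) = 21.868203
  k2 = f(1.020000, 13.738808) = 33.834483
  y ← 8.490440 + (0.24/2)·(21.868203 + 33.834483) = 15.174762
y(1.02) ≈ 15.1748

15.1748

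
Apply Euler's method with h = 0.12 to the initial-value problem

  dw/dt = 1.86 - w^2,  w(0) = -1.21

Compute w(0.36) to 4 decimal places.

Euler: w_{n+1} = w_n + h·f(t_n, w_n).
t=0.000000, w=-1.210000: f=0.395900 → w ← -1.210000 + 0.12·0.395900 = -1.162492
t=0.120000, w=-1.162492: f=0.508612 → w ← -1.162492 + 0.12·0.508612 = -1.101459
t=0.240000, w=-1.101459: f=0.646789 → w ← -1.101459 + 0.12·0.646789 = -1.023844
w(0.36) ≈ -1.0238

-1.0238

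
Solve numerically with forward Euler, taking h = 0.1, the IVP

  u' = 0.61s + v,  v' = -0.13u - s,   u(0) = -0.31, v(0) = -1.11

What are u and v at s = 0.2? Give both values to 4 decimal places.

Euler on (u,v): u_{n+1} = u_n + h·u', v_{n+1} = v_n + h·v'.
0.000000: (-0.310000, -1.110000); f=(-1.110000, 0.040300) → (-0.421000, -1.105970)
0.100000: (-0.421000, -1.105970); f=(-1.044970, -0.045270) → (-0.525497, -1.110497)
(u(0.2), v(0.2)) ≈ (-0.5255, -1.1105)

-0.5255, -1.1105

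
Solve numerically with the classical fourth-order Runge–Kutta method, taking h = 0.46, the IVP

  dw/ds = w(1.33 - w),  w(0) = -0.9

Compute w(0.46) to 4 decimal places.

RK4: k1 = f(s_n, w_n); k2 = f(s_n + h/2, w_n + (h/2)·k1); k3 = f(s_n + h/2, w_n + (h/2)·k2); k4 = f(s_n + h, w_n + h·k3); w_{n+1} = w_n + (h/6)·(k1 + 2k2 + 2k3 + k4).
s=0.000000, w=-0.900000:
  k1 = f(0.000000, -0.900000) = -2.007000
  k2 = f(0.230000, -1.361610) = -3.664923
  k3 = f(0.230000, -1.742932) = -5.355913
  k4 = f(0.460000, -3.363720) = -15.788360
  w ← -0.900000 + (0.46/6)·(k1 + 2k2 + 2k3 + k4) = -3.647506
w(0.46) ≈ -3.6475

-3.6475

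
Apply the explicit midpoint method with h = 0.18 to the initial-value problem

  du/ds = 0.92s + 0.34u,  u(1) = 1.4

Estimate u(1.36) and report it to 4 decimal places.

1.9957

Midpoint: k1 = f(s_n, u_n); k2 = f(s_n + h/2, u_n + (h/2)·k1); u_{n+1} = u_n + h·k2.
s=1.000000, u=1.400000:
  k1 = f(1.000000, 1.400000) = 1.396000
  k2 = f(1.090000, 1.525640) = 1.521518
  u ← 1.400000 + 0.18·1.521518 = 1.673873
s=1.180000, u=1.673873:
  k1 = f(1.180000, 1.673873) = 1.654717
  k2 = f(1.270000, 1.822798) = 1.788151
  u ← 1.673873 + 0.18·1.788151 = 1.995740
u(1.36) ≈ 1.9957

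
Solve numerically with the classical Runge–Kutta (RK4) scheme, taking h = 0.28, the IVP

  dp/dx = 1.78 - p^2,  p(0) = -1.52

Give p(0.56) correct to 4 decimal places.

RK4: k1 = f(x_n, p_n); k2 = f(x_n + h/2, p_n + (h/2)·k1); k3 = f(x_n + h/2, p_n + (h/2)·k2); k4 = f(x_n + h, p_n + h·k3); p_{n+1} = p_n + (h/6)·(k1 + 2k2 + 2k3 + k4).
x=0.000000, p=-1.520000:
  k1 = f(0.000000, -1.520000) = -0.530400
  k2 = f(0.140000, -1.594256) = -0.761652
  k3 = f(0.140000, -1.626631) = -0.865929
  k4 = f(0.280000, -1.762460) = -1.326266
  p ← -1.520000 + (0.28/6)·(k1 + 2k2 + 2k3 + k4) = -1.758552
x=0.280000, p=-1.758552:
  k1 = f(0.280000, -1.758552) = -1.312505
  k2 = f(0.420000, -1.942303) = -1.992540
  k3 = f(0.420000, -2.037508) = -2.371437
  k4 = f(0.560000, -2.422555) = -4.088770
  p ← -1.758552 + (0.28/6)·(k1 + 2k2 + 2k3 + k4) = -2.417916
p(0.56) ≈ -2.4179

-2.4179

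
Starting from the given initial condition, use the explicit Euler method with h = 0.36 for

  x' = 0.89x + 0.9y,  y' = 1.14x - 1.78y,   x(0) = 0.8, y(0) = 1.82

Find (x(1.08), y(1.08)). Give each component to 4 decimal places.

3.6230, 1.3919

Euler on (x,y): x_{n+1} = x_n + h·x', y_{n+1} = y_n + h·y'.
0.000000: (0.800000, 1.820000); f=(2.350000, -2.327600) → (1.646000, 0.982064)
0.360000: (1.646000, 0.982064); f=(2.348798, 0.128366) → (2.491567, 1.028276)
0.720000: (2.491567, 1.028276); f=(3.142943, 1.010056) → (3.623027, 1.391896)
(x(1.08), y(1.08)) ≈ (3.6230, 1.3919)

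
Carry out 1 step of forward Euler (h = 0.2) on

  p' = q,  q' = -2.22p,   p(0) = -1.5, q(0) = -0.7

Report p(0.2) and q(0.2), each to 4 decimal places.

-1.6400, -0.0340

Euler on (p,q): p_{n+1} = p_n + h·p', q_{n+1} = q_n + h·q'.
0.000000: (-1.500000, -0.700000); f=(-0.700000, 3.330000) → (-1.640000, -0.034000)
(p(0.2), q(0.2)) ≈ (-1.6400, -0.0340)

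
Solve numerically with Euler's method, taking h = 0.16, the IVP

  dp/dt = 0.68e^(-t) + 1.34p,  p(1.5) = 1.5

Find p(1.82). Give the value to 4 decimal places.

2.2623

Euler: p_{n+1} = p_n + h·f(t_n, p_n).
t=1.500000, p=1.500000: f=2.161729 → p ← 1.500000 + 0.16·2.161729 = 1.845877
t=1.660000, p=1.845877: f=2.602769 → p ← 1.845877 + 0.16·2.602769 = 2.262320
p(1.82) ≈ 2.2623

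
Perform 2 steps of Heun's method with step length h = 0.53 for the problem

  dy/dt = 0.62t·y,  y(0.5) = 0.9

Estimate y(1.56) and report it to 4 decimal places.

Heun: k1 = f(t_n, y_n); k2 = f(t_n + h, y_n + h·k1); y_{n+1} = y_n + (h/2)·(k1 + k2).
t=0.500000, y=0.900000:
  k1 = f(0.500000, 0.900000) = 0.279000
  k2 = f(1.030000, 1.047870) = 0.669170
  y ← 0.900000 + (0.53/2)·(0.279000 + 0.669170) = 1.151265
t=1.030000, y=1.151265:
  k1 = f(1.030000, 1.151265) = 0.735198
  k2 = f(1.560000, 1.540920) = 1.490378
  y ← 1.151265 + (0.53/2)·(0.735198 + 1.490378) = 1.741042
y(1.56) ≈ 1.7410

1.7410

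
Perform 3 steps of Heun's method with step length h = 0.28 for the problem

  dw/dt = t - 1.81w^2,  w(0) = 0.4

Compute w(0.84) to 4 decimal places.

Heun: k1 = f(t_n, w_n); k2 = f(t_n + h, w_n + h·k1); w_{n+1} = w_n + (h/2)·(k1 + k2).
t=0.000000, w=0.400000:
  k1 = f(0.000000, 0.400000) = -0.289600
  k2 = f(0.280000, 0.318912) = 0.095914
  w ← 0.400000 + (0.28/2)·(-0.289600 + 0.095914) = 0.372884
t=0.280000, w=0.372884:
  k1 = f(0.280000, 0.372884) = 0.028333
  k2 = f(0.560000, 0.380817) = 0.297511
  w ← 0.372884 + (0.28/2)·(0.028333 + 0.297511) = 0.418502
t=0.560000, w=0.418502:
  k1 = f(0.560000, 0.418502) = 0.242989
  k2 = f(0.840000, 0.486539) = 0.411536
  w ← 0.418502 + (0.28/2)·(0.242989 + 0.411536) = 0.510136
w(0.84) ≈ 0.5101

0.5101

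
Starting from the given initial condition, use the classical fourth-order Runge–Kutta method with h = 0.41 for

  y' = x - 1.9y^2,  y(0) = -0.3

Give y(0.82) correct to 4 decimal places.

-0.0746

RK4: k1 = f(x_n, y_n); k2 = f(x_n + h/2, y_n + (h/2)·k1); k3 = f(x_n + h/2, y_n + (h/2)·k2); k4 = f(x_n + h, y_n + h·k3); y_{n+1} = y_n + (h/6)·(k1 + 2k2 + 2k3 + k4).
x=0.000000, y=-0.300000:
  k1 = f(0.000000, -0.300000) = -0.171000
  k2 = f(0.205000, -0.335055) = -0.008298
  k3 = f(0.205000, -0.301701) = 0.032055
  k4 = f(0.410000, -0.286857) = 0.253654
  y ← -0.300000 + (0.41/6)·(k1 + 2k2 + 2k3 + k4) = -0.291105
x=0.410000, y=-0.291105:
  k1 = f(0.410000, -0.291105) = 0.248990
  k2 = f(0.615000, -0.240062) = 0.505503
  k3 = f(0.615000, -0.187477) = 0.548220
  k4 = f(0.820000, -0.066335) = 0.811639
  y ← -0.291105 + (0.41/6)·(k1 + 2k2 + 2k3 + k4) = -0.074620
y(0.82) ≈ -0.0746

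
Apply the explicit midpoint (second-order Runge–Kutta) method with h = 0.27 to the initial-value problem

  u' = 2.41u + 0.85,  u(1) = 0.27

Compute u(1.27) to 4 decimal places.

Midpoint: k1 = f(x_n, u_n); k2 = f(x_n + h/2, u_n + (h/2)·k1); u_{n+1} = u_n + h·k2.
x=1.000000, u=0.270000:
  k1 = f(1.000000, 0.270000) = 1.500700
  k2 = f(1.135000, 0.472595) = 1.988953
  u ← 0.270000 + 0.27·1.988953 = 0.807017
u(1.27) ≈ 0.8070

0.8070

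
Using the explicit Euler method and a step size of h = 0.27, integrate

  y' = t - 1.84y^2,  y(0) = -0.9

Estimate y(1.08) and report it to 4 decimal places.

-12.0289

Euler: y_{n+1} = y_n + h·f(t_n, y_n).
t=0.000000, y=-0.900000: f=-1.490400 → y ← -0.900000 + 0.27·(-1.490400) = -1.302408
t=0.270000, y=-1.302408: f=-2.851131 → y ← -1.302408 + 0.27·(-2.851131) = -2.072213
t=0.540000, y=-2.072213: f=-7.361085 → y ← -2.072213 + 0.27·(-7.361085) = -4.059706
t=0.810000, y=-4.059706: f=-29.515433 → y ← -4.059706 + 0.27·(-29.515433) = -12.028873
y(1.08) ≈ -12.0289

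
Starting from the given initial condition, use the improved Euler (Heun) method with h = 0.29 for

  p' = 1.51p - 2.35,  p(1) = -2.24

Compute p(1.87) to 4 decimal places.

Heun: k1 = f(t_n, p_n); k2 = f(t_n + h, p_n + h·k1); p_{n+1} = p_n + (h/2)·(k1 + k2).
t=1.000000, p=-2.240000:
  k1 = f(1.000000, -2.240000) = -5.732400
  k2 = f(1.290000, -3.902396) = -8.242618
  p ← -2.240000 + (0.29/2)·(-5.732400 + (-8.242618)) = -4.266378
t=1.290000, p=-4.266378:
  k1 = f(1.290000, -4.266378) = -8.792230
  k2 = f(1.580000, -6.816124) = -12.642348
  p ← -4.266378 + (0.29/2)·(-8.792230 + (-12.642348)) = -7.374391
t=1.580000, p=-7.374391:
  k1 = f(1.580000, -7.374391) = -13.485331
  k2 = f(1.870000, -11.285137) = -19.390557
  p ← -7.374391 + (0.29/2)·(-13.485331 + (-19.390557)) = -12.141395
p(1.87) ≈ -12.1414

-12.1414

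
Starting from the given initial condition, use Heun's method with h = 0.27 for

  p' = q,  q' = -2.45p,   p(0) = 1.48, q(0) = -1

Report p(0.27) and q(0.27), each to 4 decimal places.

Heun on (p,q): k1 = f(x_n, state_n); k2 = f(x_n + h, state_n + h·k1); state_{n+1} = state_n + (h/2)·(k1 + k2).
0.000000: (1.480000, -1.000000)
  k1 = (-1.000000, -3.626000)
  predictor → (1.210000, -1.979020)
  k2 = (-1.979020, -2.964500)
  → (1.077832, -1.889718)
(p(0.27), q(0.27)) ≈ (1.0778, -1.8897)

1.0778, -1.8897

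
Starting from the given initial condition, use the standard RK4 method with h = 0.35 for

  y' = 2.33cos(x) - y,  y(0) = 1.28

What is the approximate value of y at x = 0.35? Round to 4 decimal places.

RK4: k1 = f(x_n, y_n); k2 = f(x_n + h/2, y_n + (h/2)·k1); k3 = f(x_n + h/2, y_n + (h/2)·k2); k4 = f(x_n + h, y_n + h·k3); y_{n+1} = y_n + (h/6)·(k1 + 2k2 + 2k3 + k4).
x=0.000000, y=1.280000:
  k1 = f(0.000000, 1.280000) = 1.050000
  k2 = f(0.175000, 1.463750) = 0.830663
  k3 = f(0.175000, 1.425366) = 0.869047
  k4 = f(0.350000, 1.584166) = 0.604572
  y ← 1.280000 + (0.35/6)·(k1 + 2k2 + 2k3 + k4) = 1.574816
y(0.35) ≈ 1.5748

1.5748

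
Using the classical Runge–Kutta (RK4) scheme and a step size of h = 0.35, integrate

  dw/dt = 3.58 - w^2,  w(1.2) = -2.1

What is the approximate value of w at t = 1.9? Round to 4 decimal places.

-9.5527

RK4: k1 = f(t_n, w_n); k2 = f(t_n + h/2, w_n + (h/2)·k1); k3 = f(t_n + h/2, w_n + (h/2)·k2); k4 = f(t_n + h, w_n + h·k3); w_{n+1} = w_n + (h/6)·(k1 + 2k2 + 2k3 + k4).
t=1.200000, w=-2.100000:
  k1 = f(1.200000, -2.100000) = -0.830000
  k2 = f(1.375000, -2.245250) = -1.461148
  k3 = f(1.375000, -2.355701) = -1.969326
  k4 = f(1.550000, -2.789264) = -4.199995
  w ← -2.100000 + (0.35/6)·(k1 + 2k2 + 2k3 + k4) = -2.793638
t=1.550000, w=-2.793638:
  k1 = f(1.550000, -2.793638) = -4.224415
  k2 = f(1.725000, -3.532911) = -8.901460
  k3 = f(1.725000, -4.351394) = -15.354628
  k4 = f(1.900000, -8.167758) = -63.132274
  w ← -2.793638 + (0.35/6)·(k1 + 2k2 + 2k3 + k4) = -9.552655
w(1.9) ≈ -9.5527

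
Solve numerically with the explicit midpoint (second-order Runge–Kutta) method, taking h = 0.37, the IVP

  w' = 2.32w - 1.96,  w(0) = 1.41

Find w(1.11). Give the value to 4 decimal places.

7.0856

Midpoint: k1 = f(x_n, w_n); k2 = f(x_n + h/2, w_n + (h/2)·k1); w_{n+1} = w_n + h·k2.
x=0.000000, w=1.410000:
  k1 = f(0.000000, 1.410000) = 1.311200
  k2 = f(0.185000, 1.652572) = 1.873967
  w ← 1.410000 + 0.37·1.873967 = 2.103368
x=0.370000, w=2.103368:
  k1 = f(0.370000, 2.103368) = 2.919813
  k2 = f(0.555000, 2.643533) = 4.172997
  w ← 2.103368 + 0.37·4.172997 = 3.647377
x=0.740000, w=3.647377:
  k1 = f(0.740000, 3.647377) = 6.501914
  k2 = f(0.925000, 4.850231) = 9.292536
  w ← 3.647377 + 0.37·9.292536 = 7.085615
w(1.11) ≈ 7.0856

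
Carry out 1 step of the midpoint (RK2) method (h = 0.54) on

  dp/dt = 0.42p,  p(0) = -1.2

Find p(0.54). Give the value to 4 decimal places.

-1.5030

Midpoint: k1 = f(t_n, p_n); k2 = f(t_n + h/2, p_n + (h/2)·k1); p_{n+1} = p_n + h·k2.
t=0.000000, p=-1.200000:
  k1 = f(0.000000, -1.200000) = -0.504000
  k2 = f(0.270000, -1.336080) = -0.561154
  p ← -1.200000 + 0.54·(-0.561154) = -1.503023
p(0.54) ≈ -1.5030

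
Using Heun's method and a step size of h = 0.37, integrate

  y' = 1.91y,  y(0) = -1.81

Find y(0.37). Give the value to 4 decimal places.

-3.5411

Heun: k1 = f(t_n, y_n); k2 = f(t_n + h, y_n + h·k1); y_{n+1} = y_n + (h/2)·(k1 + k2).
t=0.000000, y=-1.810000:
  k1 = f(0.000000, -1.810000) = -3.457100
  k2 = f(0.370000, -3.089127) = -5.900233
  y ← -1.810000 + (0.37/2)·(-3.457100 + (-5.900233)) = -3.541107
y(0.37) ≈ -3.5411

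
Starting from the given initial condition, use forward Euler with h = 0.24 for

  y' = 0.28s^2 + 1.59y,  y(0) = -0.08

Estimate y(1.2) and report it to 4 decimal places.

-0.2529

Euler: y_{n+1} = y_n + h·f(s_n, y_n).
s=0.000000, y=-0.080000: f=-0.127200 → y ← -0.080000 + 0.24·(-0.127200) = -0.110528
s=0.240000, y=-0.110528: f=-0.159612 → y ← -0.110528 + 0.24·(-0.159612) = -0.148835
s=0.480000, y=-0.148835: f=-0.172135 → y ← -0.148835 + 0.24·(-0.172135) = -0.190147
s=0.720000, y=-0.190147: f=-0.157182 → y ← -0.190147 + 0.24·(-0.157182) = -0.227871
s=0.960000, y=-0.227871: f=-0.104267 → y ← -0.227871 + 0.24·(-0.104267) = -0.252895
y(1.2) ≈ -0.2529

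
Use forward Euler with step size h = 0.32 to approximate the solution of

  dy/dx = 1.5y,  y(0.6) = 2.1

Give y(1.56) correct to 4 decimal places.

Euler: y_{n+1} = y_n + h·f(x_n, y_n).
x=0.600000, y=2.100000: f=3.150000 → y ← 2.100000 + 0.32·3.150000 = 3.108000
x=0.920000, y=3.108000: f=4.662000 → y ← 3.108000 + 0.32·4.662000 = 4.599840
x=1.240000, y=4.599840: f=6.899760 → y ← 4.599840 + 0.32·6.899760 = 6.807763
y(1.56) ≈ 6.8078

6.8078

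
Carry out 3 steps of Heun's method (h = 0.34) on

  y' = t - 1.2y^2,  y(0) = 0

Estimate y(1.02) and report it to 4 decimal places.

0.4646

Heun: k1 = f(t_n, y_n); k2 = f(t_n + h, y_n + h·k1); y_{n+1} = y_n + (h/2)·(k1 + k2).
t=0.000000, y=0.000000:
  k1 = f(0.000000, 0.000000) = 0.000000
  k2 = f(0.340000, 0.000000) = 0.340000
  y ← 0.000000 + (0.34/2)·(0.000000 + 0.340000) = 0.057800
t=0.340000, y=0.057800:
  k1 = f(0.340000, 0.057800) = 0.335991
  k2 = f(0.680000, 0.172037) = 0.644484
  y ← 0.057800 + (0.34/2)·(0.335991 + 0.644484) = 0.224481
t=0.680000, y=0.224481:
  k1 = f(0.680000, 0.224481) = 0.619530
  k2 = f(1.020000, 0.435121) = 0.792804
  y ← 0.224481 + (0.34/2)·(0.619530 + 0.792804) = 0.464577
y(1.02) ≈ 0.4646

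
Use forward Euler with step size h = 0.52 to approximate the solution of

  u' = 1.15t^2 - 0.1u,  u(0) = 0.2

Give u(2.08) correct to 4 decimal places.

Euler: u_{n+1} = u_n + h·f(t_n, u_n).
t=0.000000, u=0.200000: f=-0.020000 → u ← 0.200000 + 0.52·(-0.020000) = 0.189600
t=0.520000, u=0.189600: f=0.292000 → u ← 0.189600 + 0.52·0.292000 = 0.341440
t=1.040000, u=0.341440: f=1.209696 → u ← 0.341440 + 0.52·1.209696 = 0.970482
t=1.560000, u=0.970482: f=2.701592 → u ← 0.970482 + 0.52·2.701592 = 2.375310
u(2.08) ≈ 2.3753

2.3753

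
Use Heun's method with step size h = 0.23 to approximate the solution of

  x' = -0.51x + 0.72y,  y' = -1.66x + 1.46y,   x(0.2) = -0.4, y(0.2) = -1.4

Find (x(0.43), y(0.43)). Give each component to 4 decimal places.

-0.6004, -1.7354

Heun on (x,y): k1 = f(s_n, state_n); k2 = f(s_n + h, state_n + h·k1); state_{n+1} = state_n + (h/2)·(k1 + k2).
0.200000: (-0.400000, -1.400000)
  k1 = (-0.804000, -1.380000)
  predictor → (-0.584920, -1.717400)
  k2 = (-0.938219, -1.536437)
  → (-0.600355, -1.735390)
(x(0.43), y(0.43)) ≈ (-0.6004, -1.7354)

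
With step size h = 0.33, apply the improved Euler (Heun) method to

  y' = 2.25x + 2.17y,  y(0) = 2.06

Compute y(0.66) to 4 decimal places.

8.7119

Heun: k1 = f(x_n, y_n); k2 = f(x_n + h, y_n + h·k1); y_{n+1} = y_n + (h/2)·(k1 + k2).
x=0.000000, y=2.060000:
  k1 = f(0.000000, 2.060000) = 4.470200
  k2 = f(0.330000, 3.535166) = 8.413810
  y ← 2.060000 + (0.33/2)·(4.470200 + 8.413810) = 4.185862
x=0.330000, y=4.185862:
  k1 = f(0.330000, 4.185862) = 9.825820
  k2 = f(0.660000, 7.428382) = 17.604589
  y ← 4.185862 + (0.33/2)·(9.825820 + 17.604589) = 8.711879
y(0.66) ≈ 8.7119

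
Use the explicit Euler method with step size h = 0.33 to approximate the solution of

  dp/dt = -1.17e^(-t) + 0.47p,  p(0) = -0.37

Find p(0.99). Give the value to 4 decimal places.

-1.6056

Euler: p_{n+1} = p_n + h·f(t_n, p_n).
t=0.000000, p=-0.370000: f=-1.343900 → p ← -0.370000 + 0.33·(-1.343900) = -0.813487
t=0.330000, p=-0.813487: f=-1.223480 → p ← -0.813487 + 0.33·(-1.223480) = -1.217235
t=0.660000, p=-1.217235: f=-1.176817 → p ← -1.217235 + 0.33·(-1.176817) = -1.605585
p(0.99) ≈ -1.6056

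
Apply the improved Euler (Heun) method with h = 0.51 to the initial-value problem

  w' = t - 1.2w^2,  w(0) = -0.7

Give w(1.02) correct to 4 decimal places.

-1.5658

Heun: k1 = f(t_n, w_n); k2 = f(t_n + h, w_n + h·k1); w_{n+1} = w_n + (h/2)·(k1 + k2).
t=0.000000, w=-0.700000:
  k1 = f(0.000000, -0.700000) = -0.588000
  k2 = f(0.510000, -0.999880) = -0.689712
  w ← -0.700000 + (0.51/2)·(-0.588000 + (-0.689712)) = -1.025817
t=0.510000, w=-1.025817:
  k1 = f(0.510000, -1.025817) = -0.752760
  k2 = f(1.020000, -1.409724) = -1.364786
  w ← -1.025817 + (0.51/2)·(-0.752760 + (-1.364786)) = -1.565791
w(1.02) ≈ -1.5658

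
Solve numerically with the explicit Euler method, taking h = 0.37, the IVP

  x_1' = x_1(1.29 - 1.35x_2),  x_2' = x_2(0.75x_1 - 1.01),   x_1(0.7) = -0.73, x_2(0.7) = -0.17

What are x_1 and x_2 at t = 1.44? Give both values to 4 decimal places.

-1.7258, -0.0223

Euler on (x_1,x_2): x_1_{n+1} = x_1_n + h·x_1', x_2_{n+1} = x_2_n + h·x_2'.
0.700000: (-0.730000, -0.170000); f=(-1.109235, 0.264775) → (-1.140417, -0.072033)
1.070000: (-1.140417, -0.072033); f=(-1.582038, 0.134365) → (-1.725771, -0.022318)
(x_1(1.44), x_2(1.44)) ≈ (-1.7258, -0.0223)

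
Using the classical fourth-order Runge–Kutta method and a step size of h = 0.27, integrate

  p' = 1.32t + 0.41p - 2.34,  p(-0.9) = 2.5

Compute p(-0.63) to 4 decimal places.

RK4: k1 = f(t_n, p_n); k2 = f(t_n + h/2, p_n + (h/2)·k1); k3 = f(t_n + h/2, p_n + (h/2)·k2); k4 = f(t_n + h, p_n + h·k3); p_{n+1} = p_n + (h/6)·(k1 + 2k2 + 2k3 + k4).
t=-0.900000, p=2.500000:
  k1 = f(-0.900000, 2.500000) = -2.503000
  k2 = f(-0.765000, 2.162095) = -2.463341
  k3 = f(-0.765000, 2.167449) = -2.461146
  k4 = f(-0.630000, 1.835491) = -2.419049
  p ← 2.500000 + (0.27/6)·(k1 + 2k2 + 2k3 + k4) = 1.835304
p(-0.63) ≈ 1.8353

1.8353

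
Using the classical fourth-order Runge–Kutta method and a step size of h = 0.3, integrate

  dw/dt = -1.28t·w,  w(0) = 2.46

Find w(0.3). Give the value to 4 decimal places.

RK4: k1 = f(t_n, w_n); k2 = f(t_n + h/2, w_n + (h/2)·k1); k3 = f(t_n + h/2, w_n + (h/2)·k2); k4 = f(t_n + h, w_n + h·k3); w_{n+1} = w_n + (h/6)·(k1 + 2k2 + 2k3 + k4).
t=0.000000, w=2.460000:
  k1 = f(0.000000, 2.460000) = 0.000000
  k2 = f(0.150000, 2.460000) = -0.472320
  k3 = f(0.150000, 2.389152) = -0.458717
  k4 = f(0.300000, 2.322385) = -0.891796
  w ← 2.460000 + (0.3/6)·(k1 + 2k2 + 2k3 + k4) = 2.322306
w(0.3) ≈ 2.3223

2.3223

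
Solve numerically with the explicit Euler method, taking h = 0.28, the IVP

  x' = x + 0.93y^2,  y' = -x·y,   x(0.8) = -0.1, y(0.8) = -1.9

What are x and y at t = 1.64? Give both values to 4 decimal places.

3.1951, -0.6501

Euler on (x,y): x_{n+1} = x_n + h·x', y_{n+1} = y_n + h·y'.
0.800000: (-0.100000, -1.900000); f=(3.257300, -0.190000) → (0.812044, -1.953200)
1.080000: (0.812044, -1.953200); f=(4.359985, 1.586084) → (2.032840, -1.509096)
1.360000: (2.032840, -1.509096); f=(4.150796, 3.067751) → (3.195063, -0.650126)
(x(1.64), y(1.64)) ≈ (3.1951, -0.6501)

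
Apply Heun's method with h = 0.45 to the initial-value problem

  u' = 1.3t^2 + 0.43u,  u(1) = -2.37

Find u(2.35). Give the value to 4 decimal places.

2.2403

Heun: k1 = f(t_n, u_n); k2 = f(t_n + h, u_n + h·k1); u_{n+1} = u_n + (h/2)·(k1 + k2).
t=1.000000, u=-2.370000:
  k1 = f(1.000000, -2.370000) = 0.280900
  k2 = f(1.450000, -2.243595) = 1.768504
  u ← -2.370000 + (0.45/2)·(0.280900 + 1.768504) = -1.908884
t=1.450000, u=-1.908884:
  k1 = f(1.450000, -1.908884) = 1.912430
  k2 = f(1.900000, -1.048291) = 4.242235
  u ← -1.908884 + (0.45/2)·(1.912430 + 4.242235) = -0.524084
t=1.900000, u=-0.524084:
  k1 = f(1.900000, -0.524084) = 4.467644
  k2 = f(2.350000, 1.486355) = 7.818383
  u ← -0.524084 + (0.45/2)·(4.467644 + 7.818383) = 2.240271
u(2.35) ≈ 2.2403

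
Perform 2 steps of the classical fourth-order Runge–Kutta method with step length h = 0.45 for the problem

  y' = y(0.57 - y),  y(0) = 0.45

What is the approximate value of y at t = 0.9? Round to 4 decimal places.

RK4: k1 = f(t_n, y_n); k2 = f(t_n + h/2, y_n + (h/2)·k1); k3 = f(t_n + h/2, y_n + (h/2)·k2); k4 = f(t_n + h, y_n + h·k3); y_{n+1} = y_n + (h/6)·(k1 + 2k2 + 2k3 + k4).
t=0.000000, y=0.450000:
  k1 = f(0.000000, 0.450000) = 0.054000
  k2 = f(0.225000, 0.462150) = 0.049843
  k3 = f(0.225000, 0.461215) = 0.050173
  k4 = f(0.450000, 0.472578) = 0.046039
  y ← 0.450000 + (0.45/6)·(k1 + 2k2 + 2k3 + k4) = 0.472505
t=0.450000, y=0.472505:
  k1 = f(0.450000, 0.472505) = 0.046067
  k2 = f(0.675000, 0.482870) = 0.042072
  k3 = f(0.675000, 0.481972) = 0.042427
  k4 = f(0.900000, 0.491598) = 0.038542
  y ← 0.472505 + (0.45/6)·(k1 + 2k2 + 2k3 + k4) = 0.491526
y(0.9) ≈ 0.4915

0.4915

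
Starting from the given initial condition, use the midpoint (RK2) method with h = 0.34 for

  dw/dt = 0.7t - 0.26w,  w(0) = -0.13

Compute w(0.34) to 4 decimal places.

-0.0786

Midpoint: k1 = f(t_n, w_n); k2 = f(t_n + h/2, w_n + (h/2)·k1); w_{n+1} = w_n + h·k2.
t=0.000000, w=-0.130000:
  k1 = f(0.000000, -0.130000) = 0.033800
  k2 = f(0.170000, -0.124254) = 0.151306
  w ← -0.130000 + 0.34·0.151306 = -0.078556
w(0.34) ≈ -0.0786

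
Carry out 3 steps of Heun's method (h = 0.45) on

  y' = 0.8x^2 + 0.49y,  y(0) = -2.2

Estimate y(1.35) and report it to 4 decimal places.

Heun: k1 = f(x_n, y_n); k2 = f(x_n + h, y_n + h·k1); y_{n+1} = y_n + (h/2)·(k1 + k2).
x=0.000000, y=-2.200000:
  k1 = f(0.000000, -2.200000) = -1.078000
  k2 = f(0.450000, -2.685100) = -1.153699
  y ← -2.200000 + (0.45/2)·(-1.078000 + (-1.153699)) = -2.702132
x=0.450000, y=-2.702132:
  k1 = f(0.450000, -2.702132) = -1.162045
  k2 = f(0.900000, -3.225052) = -0.932276
  y ← -2.702132 + (0.45/2)·(-1.162045 + (-0.932276)) = -3.173354
x=0.900000, y=-3.173354:
  k1 = f(0.900000, -3.173354) = -0.906944
  k2 = f(1.350000, -3.581479) = -0.296925
  y ← -3.173354 + (0.45/2)·(-0.906944 + (-0.296925)) = -3.444225
y(1.35) ≈ -3.4442

-3.4442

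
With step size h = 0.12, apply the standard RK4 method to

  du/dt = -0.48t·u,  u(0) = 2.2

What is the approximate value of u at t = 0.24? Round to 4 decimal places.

RK4: k1 = f(t_n, u_n); k2 = f(t_n + h/2, u_n + (h/2)·k1); k3 = f(t_n + h/2, u_n + (h/2)·k2); k4 = f(t_n + h, u_n + h·k3); u_{n+1} = u_n + (h/6)·(k1 + 2k2 + 2k3 + k4).
t=0.000000, u=2.200000:
  k1 = f(0.000000, 2.200000) = 0.000000
  k2 = f(0.060000, 2.200000) = -0.063360
  k3 = f(0.060000, 2.196198) = -0.063251
  k4 = f(0.120000, 2.192410) = -0.126283
  u ← 2.200000 + (0.12/6)·(k1 + 2k2 + 2k3 + k4) = 2.192410
t=0.120000, u=2.192410:
  k1 = f(0.120000, 2.192410) = -0.126283
  k2 = f(0.180000, 2.184833) = -0.188770
  k3 = f(0.180000, 2.181084) = -0.188446
  k4 = f(0.240000, 2.169796) = -0.249961
  u ← 2.192410 + (0.12/6)·(k1 + 2k2 + 2k3 + k4) = 2.169796
u(0.24) ≈ 2.1698

2.1698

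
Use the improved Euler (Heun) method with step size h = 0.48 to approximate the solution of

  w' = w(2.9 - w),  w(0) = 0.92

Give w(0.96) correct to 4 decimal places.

Heun: k1 = f(x_n, w_n); k2 = f(x_n + h, w_n + h·k1); w_{n+1} = w_n + (h/2)·(k1 + k2).
x=0.000000, w=0.920000:
  k1 = f(0.000000, 0.920000) = 1.821600
  k2 = f(0.480000, 1.794368) = 1.983911
  w ← 0.920000 + (0.48/2)·(1.821600 + 1.983911) = 1.833323
x=0.480000, w=1.833323:
  k1 = f(0.480000, 1.833323) = 1.955564
  k2 = f(0.960000, 2.771993) = 0.354834
  w ← 1.833323 + (0.48/2)·(1.955564 + 0.354834) = 2.387818
w(0.96) ≈ 2.3878

2.3878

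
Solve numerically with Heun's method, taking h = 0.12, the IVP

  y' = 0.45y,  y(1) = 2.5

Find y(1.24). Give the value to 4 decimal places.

Heun: k1 = f(t_n, y_n); k2 = f(t_n + h, y_n + h·k1); y_{n+1} = y_n + (h/2)·(k1 + k2).
t=1.000000, y=2.500000:
  k1 = f(1.000000, 2.500000) = 1.125000
  k2 = f(1.120000, 2.635000) = 1.185750
  y ← 2.500000 + (0.12/2)·(1.125000 + 1.185750) = 2.638645
t=1.120000, y=2.638645:
  k1 = f(1.120000, 2.638645) = 1.187390
  k2 = f(1.240000, 2.781132) = 1.251509
  y ← 2.638645 + (0.12/2)·(1.187390 + 1.251509) = 2.784979
y(1.24) ≈ 2.7850

2.7850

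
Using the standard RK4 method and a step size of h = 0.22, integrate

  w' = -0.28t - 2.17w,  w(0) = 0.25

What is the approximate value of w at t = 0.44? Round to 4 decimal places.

0.0761

RK4: k1 = f(t_n, w_n); k2 = f(t_n + h/2, w_n + (h/2)·k1); k3 = f(t_n + h/2, w_n + (h/2)·k2); k4 = f(t_n + h, w_n + h·k3); w_{n+1} = w_n + (h/6)·(k1 + 2k2 + 2k3 + k4).
t=0.000000, w=0.250000:
  k1 = f(0.000000, 0.250000) = -0.542500
  k2 = f(0.110000, 0.190325) = -0.443805
  k3 = f(0.110000, 0.201181) = -0.467364
  k4 = f(0.220000, 0.147180) = -0.380981
  w ← 0.250000 + (0.22/6)·(k1 + 2k2 + 2k3 + k4) = 0.149320
t=0.220000, w=0.149320:
  k1 = f(0.220000, 0.149320) = -0.385624
  k2 = f(0.330000, 0.106901) = -0.324376
  k3 = f(0.330000, 0.113639) = -0.338996
  k4 = f(0.440000, 0.074741) = -0.285388
  w ← 0.149320 + (0.22/6)·(k1 + 2k2 + 2k3 + k4) = 0.076069
w(0.44) ≈ 0.0761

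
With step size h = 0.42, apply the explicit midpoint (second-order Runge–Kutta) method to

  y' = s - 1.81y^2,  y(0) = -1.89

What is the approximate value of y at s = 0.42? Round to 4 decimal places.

-9.8203

Midpoint: k1 = f(s_n, y_n); k2 = f(s_n + h/2, y_n + (h/2)·k1); y_{n+1} = y_n + h·k2.
s=0.000000, y=-1.890000:
  k1 = f(0.000000, -1.890000) = -6.465501
  k2 = f(0.210000, -3.247755) = -18.881724
  y ← -1.890000 + 0.42·(-18.881724) = -9.820324
y(0.42) ≈ -9.8203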